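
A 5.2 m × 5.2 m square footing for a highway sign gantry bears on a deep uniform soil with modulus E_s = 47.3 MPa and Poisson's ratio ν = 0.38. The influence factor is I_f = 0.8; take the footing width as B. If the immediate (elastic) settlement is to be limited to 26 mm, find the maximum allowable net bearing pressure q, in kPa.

E_s = 47.3 MPa = 47300 kPa.
S_e = q·B·(1−ν²)/E_s · I_f  ⇒  q = S_e·E_s / (B·(1−ν²)·I_f).
q = 0.026 × 47300 / (5.2 × 0.8556 × 0.8) = 345.5 kPa

q ≈ 346 kPa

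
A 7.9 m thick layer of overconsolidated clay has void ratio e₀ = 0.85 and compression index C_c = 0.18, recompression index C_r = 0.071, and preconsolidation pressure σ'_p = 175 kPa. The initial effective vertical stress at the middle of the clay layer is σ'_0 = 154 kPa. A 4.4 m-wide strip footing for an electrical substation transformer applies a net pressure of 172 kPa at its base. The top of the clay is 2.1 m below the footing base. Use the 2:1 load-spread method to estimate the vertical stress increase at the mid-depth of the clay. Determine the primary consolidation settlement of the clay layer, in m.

Mid-depth of clay below the footing base: z = 2.1 + 7.9/2 = 6.05 m.
Stress increase at mid-clay by the 2:1 spreading method:
Δσ = qB/(B+z) = 172×4.4/(4.4+6.05) = 72.421 kPa
Final effective stress: σ'_f = 154 + 72.421 = 226.42 kPa.
σ'_f = 226.42 > σ'_p = 175 kPa, so the stress path crosses the preconsolidation pressure — recompression up to σ'_p, then virgin compression beyond:
S_c = H/(1+e₀)·[C_r·log₁₀(σ'_p/σ'_0) + C_c·log₁₀(σ'_f/σ'_p)]
    = 7.9/1.85 × [0.071×log₁₀(175/154) + 0.18×log₁₀(226.42/175)]
    = 4.2703 × [0.0039417 + 0.020138] = 0.1028 m

S_c ≈ 0.103 m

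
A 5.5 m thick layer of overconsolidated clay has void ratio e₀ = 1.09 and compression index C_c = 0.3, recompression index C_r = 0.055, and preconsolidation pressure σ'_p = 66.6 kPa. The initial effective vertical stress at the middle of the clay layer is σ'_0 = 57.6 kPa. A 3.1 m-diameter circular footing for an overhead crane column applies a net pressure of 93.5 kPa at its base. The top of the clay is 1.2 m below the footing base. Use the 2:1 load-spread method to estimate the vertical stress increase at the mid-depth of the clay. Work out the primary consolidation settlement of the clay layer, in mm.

Mid-depth of clay below the footing base: z = 1.2 + 5.5/2 = 3.95 m.
Stress increase at mid-clay by the 2:1 spreading method:
Δσ ≈ qD²/(D+z)² = 93.5×3.1²/(3.1+3.95)² = 18.078 kPa
Final effective stress: σ'_f = 57.6 + 18.078 = 75.678 kPa.
σ'_f = 75.678 > σ'_p = 66.6 kPa, so the stress path crosses the preconsolidation pressure — recompression up to σ'_p, then virgin compression beyond:
S_c = H/(1+e₀)·[C_r·log₁₀(σ'_p/σ'_0) + C_c·log₁₀(σ'_f/σ'_p)]
    = 5.5/2.09 × [0.055×log₁₀(66.6/57.6) + 0.3×log₁₀(75.678/66.6)]
    = 2.6316 × [0.0034678 + 0.016649] = 0.05294 m

S_c ≈ 52.9 mm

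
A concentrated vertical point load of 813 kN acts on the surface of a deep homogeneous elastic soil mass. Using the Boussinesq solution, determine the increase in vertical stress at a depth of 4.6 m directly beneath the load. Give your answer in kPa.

Δσ_z ≈ 18.3 kPa

Boussinesq vertical stress below a point load on an elastic half-space:
Δσ_z = 3P/(2πz²) · [1 + (r/z)²]^(−5/2)
r/z = 0/4.6 = 0; [1+(r/z)²]^(−5/2) = 1.
Δσ_z = 3×813/(2π×4.6²) × 1 = 18.345 × 1 = 18.34 kPa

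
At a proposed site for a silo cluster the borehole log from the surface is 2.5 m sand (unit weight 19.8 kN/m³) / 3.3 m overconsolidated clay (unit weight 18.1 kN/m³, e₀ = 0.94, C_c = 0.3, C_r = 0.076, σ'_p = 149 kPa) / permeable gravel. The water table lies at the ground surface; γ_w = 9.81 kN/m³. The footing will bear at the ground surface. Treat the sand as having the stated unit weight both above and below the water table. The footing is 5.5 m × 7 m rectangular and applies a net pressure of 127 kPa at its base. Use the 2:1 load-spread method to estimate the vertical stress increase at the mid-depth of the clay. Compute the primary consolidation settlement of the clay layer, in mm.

Mid-depth of clay below the ground surface: z = 2.5 + 3.3/2 = 4.15 m.
Total vertical stress at mid-clay: σ_v = 19.8×2.5 + 18.1×1.65 = 79.365 kPa.
Pore pressure: u = 9.81×(4.15 − 0) = 40.712 kPa.
Initial effective stress: σ'_0 = σ_v − u = 79.365 − 40.712 = 38.653 kPa.
Stress increase at mid-clay by the 2:1 spreading method:
Δσ = qBL/((B+z)(L+z)) = 127×5.5×7/((5.5+4.15)(7+4.15)) = 45.443 kPa
Final effective stress: σ'_f = 38.653 + 45.443 = 84.096 kPa.
σ'_f = 84.096 ≤ σ'_p = 149 kPa, so the clay remains overconsolidated and only the recompression index applies:
S_c = C_r·H/(1+e₀)·log₁₀(σ'_f/σ'_0) = 0.076×3.3/1.94×log₁₀(84.096/38.653)
    = 0.12928 × 0.33759 = 0.04364 m

S_c ≈ 43.6 mm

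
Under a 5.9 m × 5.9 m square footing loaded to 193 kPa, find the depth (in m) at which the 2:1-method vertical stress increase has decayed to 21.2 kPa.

2:1 spreading — at depth z the loaded area has grown by z in each plan dimension:
qB²/(B+z)² = Δσ_z ⇒ z = B(√(q/Δσ_z) − 1) = 5.9×(√(193/21.2) − 1) = 11.9 m

z ≈ 11.9 m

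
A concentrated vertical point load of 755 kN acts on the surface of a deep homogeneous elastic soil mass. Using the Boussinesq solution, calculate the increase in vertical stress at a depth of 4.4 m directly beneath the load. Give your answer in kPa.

Boussinesq vertical stress below a point load on an elastic half-space:
Δσ_z = 3P/(2πz²) · [1 + (r/z)²]^(−5/2)
r/z = 0/4.4 = 0; [1+(r/z)²]^(−5/2) = 1.
Δσ_z = 3×755/(2π×4.4²) × 1 = 18.62 × 1 = 18.62 kPa

Δσ_z ≈ 18.6 kPa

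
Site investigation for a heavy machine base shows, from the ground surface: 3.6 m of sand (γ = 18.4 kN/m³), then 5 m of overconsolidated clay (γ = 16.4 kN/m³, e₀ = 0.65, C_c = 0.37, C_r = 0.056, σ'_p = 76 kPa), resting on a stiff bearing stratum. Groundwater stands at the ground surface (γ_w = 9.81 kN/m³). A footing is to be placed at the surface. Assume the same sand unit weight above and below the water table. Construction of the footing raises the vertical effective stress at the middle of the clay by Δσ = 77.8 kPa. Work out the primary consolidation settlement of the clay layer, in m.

S_c ≈ 0.278 m

Mid-depth of clay below the ground surface: z = 3.6 + 5/2 = 6.1 m.
Total vertical stress at mid-clay: σ_v = 18.4×3.6 + 16.4×2.5 = 107.24 kPa.
Pore pressure: u = 9.81×(6.1 − 0) = 59.841 kPa.
Initial effective stress: σ'_0 = σ_v − u = 107.24 − 59.841 = 47.399 kPa.
Final effective stress: σ'_f = 47.399 + 77.8 = 125.2 kPa.
σ'_f = 125.2 > σ'_p = 76 kPa, so the stress path crosses the preconsolidation pressure — recompression up to σ'_p, then virgin compression beyond:
S_c = H/(1+e₀)·[C_r·log₁₀(σ'_p/σ'_0) + C_c·log₁₀(σ'_f/σ'_p)]
    = 5/1.65 × [0.056×log₁₀(76/47.399) + 0.37×log₁₀(125.2/76)]
    = 3.0303 × [0.011482 + 0.080213] = 0.2779 m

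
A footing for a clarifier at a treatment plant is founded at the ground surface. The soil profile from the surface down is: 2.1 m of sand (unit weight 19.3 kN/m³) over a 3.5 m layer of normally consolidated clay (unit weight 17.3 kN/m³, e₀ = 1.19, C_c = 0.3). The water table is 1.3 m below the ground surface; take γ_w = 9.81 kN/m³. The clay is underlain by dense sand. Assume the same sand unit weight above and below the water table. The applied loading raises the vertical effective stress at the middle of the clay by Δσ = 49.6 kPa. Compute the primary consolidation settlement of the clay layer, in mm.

Mid-depth of clay below the ground surface: z = 2.1 + 3.5/2 = 3.85 m.
Total vertical stress at mid-clay: σ_v = 19.3×2.1 + 17.3×1.75 = 70.805 kPa.
Pore pressure: u = 9.81×(3.85 − 1.3) = 25.015 kPa.
Initial effective stress: σ'_0 = σ_v − u = 70.805 − 25.015 = 45.79 kPa.
Final effective stress: σ'_f = σ'_0 + Δσ = 45.79 + 49.6 = 95.39 kPa.
Normally consolidated clay, so the full stress increment lies on the virgin compression line:
S_c = C_c·H/(1+e₀)·log₁₀(σ'_f/σ'_0) = 0.3×3.5/(1+1.19)×log₁₀(95.39/45.79)
    = 0.47945 × 0.31873 = 0.1528 m

S_c ≈ 153 mm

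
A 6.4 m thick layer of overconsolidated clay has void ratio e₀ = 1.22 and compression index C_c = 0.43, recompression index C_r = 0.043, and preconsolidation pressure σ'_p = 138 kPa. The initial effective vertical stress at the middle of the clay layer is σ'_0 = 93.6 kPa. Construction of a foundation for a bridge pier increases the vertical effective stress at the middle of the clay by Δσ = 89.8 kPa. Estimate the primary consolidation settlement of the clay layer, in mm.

S_c ≈ 174 mm

Final effective stress: σ'_f = 93.6 + 89.8 = 183.4 kPa.
σ'_f = 183.4 > σ'_p = 138 kPa, so the stress path crosses the preconsolidation pressure — recompression up to σ'_p, then virgin compression beyond:
S_c = H/(1+e₀)·[C_r·log₁₀(σ'_p/σ'_0) + C_c·log₁₀(σ'_f/σ'_p)]
    = 6.4/2.22 × [0.043×log₁₀(138/93.6) + 0.43×log₁₀(183.4/138)]
    = 2.8829 × [0.0072499 + 0.053114] = 0.174 m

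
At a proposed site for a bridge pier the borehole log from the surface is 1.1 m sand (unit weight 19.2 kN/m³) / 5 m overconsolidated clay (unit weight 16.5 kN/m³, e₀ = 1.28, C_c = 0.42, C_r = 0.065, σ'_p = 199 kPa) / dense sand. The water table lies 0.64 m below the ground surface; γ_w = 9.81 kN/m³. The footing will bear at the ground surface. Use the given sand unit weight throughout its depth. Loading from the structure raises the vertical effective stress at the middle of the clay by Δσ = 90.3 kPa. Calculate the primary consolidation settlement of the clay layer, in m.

S_c ≈ 0.0811 m

Mid-depth of clay below the ground surface: z = 1.1 + 5/2 = 3.6 m.
Total vertical stress at mid-clay: σ_v = 19.2×1.1 + 16.5×2.5 = 62.37 kPa.
Pore pressure: u = 9.81×(3.6 − 0.64) = 29.038 kPa.
Initial effective stress: σ'_0 = σ_v − u = 62.37 − 29.038 = 33.332 kPa.
Final effective stress: σ'_f = 33.332 + 90.3 = 123.63 kPa.
σ'_f = 123.63 ≤ σ'_p = 199 kPa, so the clay remains overconsolidated and only the recompression index applies:
S_c = C_r·H/(1+e₀)·log₁₀(σ'_f/σ'_0) = 0.065×5/2.28×log₁₀(123.63/33.332)
    = 0.14255 × 0.56926 = 0.08115 m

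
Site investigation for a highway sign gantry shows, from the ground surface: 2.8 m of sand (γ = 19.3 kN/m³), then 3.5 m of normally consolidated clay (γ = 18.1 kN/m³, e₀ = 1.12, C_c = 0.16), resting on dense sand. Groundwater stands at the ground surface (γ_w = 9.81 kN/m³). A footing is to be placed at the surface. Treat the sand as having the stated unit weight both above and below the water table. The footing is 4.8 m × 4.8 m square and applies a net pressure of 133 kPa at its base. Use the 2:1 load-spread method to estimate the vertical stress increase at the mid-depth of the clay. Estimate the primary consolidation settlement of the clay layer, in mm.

Mid-depth of clay below the ground surface: z = 2.8 + 3.5/2 = 4.55 m.
Total vertical stress at mid-clay: σ_v = 19.3×2.8 + 18.1×1.75 = 85.715 kPa.
Pore pressure: u = 9.81×(4.55 − 0) = 44.636 kPa.
Initial effective stress: σ'_0 = σ_v − u = 85.715 − 44.636 = 41.079 kPa.
Stress increase at mid-clay by the 2:1 spreading method:
Δσ = qBL/((B+z)(L+z)) = 133×4.8×4.8/((4.8+4.55)(4.8+4.55)) = 35.052 kPa
Final effective stress: σ'_f = σ'_0 + Δσ = 41.079 + 35.052 = 76.131 kPa.
Normally consolidated clay, so the full stress increment lies on the virgin compression line:
S_c = C_c·H/(1+e₀)·log₁₀(σ'_f/σ'_0) = 0.16×3.5/(1+1.12)×log₁₀(76.131/41.079)
    = 0.26415 × 0.26794 = 0.07078 m

S_c ≈ 70.8 mm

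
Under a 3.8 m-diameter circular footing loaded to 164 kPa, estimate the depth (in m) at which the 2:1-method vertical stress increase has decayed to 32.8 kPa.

z ≈ 4.7 m

2:1 spreading — at depth z the loaded area has grown by z in each plan dimension:
qD²/(D+z)² = Δσ_z ⇒ z = D(√(q/Δσ_z) − 1) = 3.8×(√(164/32.8) − 1) = 4.697 m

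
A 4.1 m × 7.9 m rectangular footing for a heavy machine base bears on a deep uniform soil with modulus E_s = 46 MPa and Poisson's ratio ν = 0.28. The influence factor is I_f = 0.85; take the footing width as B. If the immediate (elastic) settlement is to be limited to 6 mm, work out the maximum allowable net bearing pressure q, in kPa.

q ≈ 85.9 kPa

E_s = 46 MPa = 46000 kPa.
S_e = q·B·(1−ν²)/E_s · I_f  ⇒  q = S_e·E_s / (B·(1−ν²)·I_f).
q = 0.006 × 46000 / (4.1 × 0.9216 × 0.85) = 85.93 kPa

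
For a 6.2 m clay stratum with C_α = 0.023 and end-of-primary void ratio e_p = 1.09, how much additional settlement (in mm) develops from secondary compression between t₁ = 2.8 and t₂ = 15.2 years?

S_s ≈ 50.1 mm

Secondary compression: S_s = C_α·H/(1+e_p)·log₁₀(t₂/t₁)
S_s = 0.023×6.2/(1+1.09)×log₁₀(15.2/2.8)
    = 0.06823 × 0.7347 = 0.05013 m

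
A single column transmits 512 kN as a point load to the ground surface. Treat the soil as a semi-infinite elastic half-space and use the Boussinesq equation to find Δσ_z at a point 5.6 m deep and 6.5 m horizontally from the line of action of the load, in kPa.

Boussinesq vertical stress below a point load on an elastic half-space:
Δσ_z = 3P/(2πz²) · [1 + (r/z)²]^(−5/2)
r/z = 6.5/5.6 = 1.1607; [1+(r/z)²]^(−5/2) = 0.11847.
Δσ_z = 3×512/(2π×5.6²) × 0.11847 = 7.7953 × 0.11847 = 0.9235 kPa

Δσ_z ≈ 0.924 kPa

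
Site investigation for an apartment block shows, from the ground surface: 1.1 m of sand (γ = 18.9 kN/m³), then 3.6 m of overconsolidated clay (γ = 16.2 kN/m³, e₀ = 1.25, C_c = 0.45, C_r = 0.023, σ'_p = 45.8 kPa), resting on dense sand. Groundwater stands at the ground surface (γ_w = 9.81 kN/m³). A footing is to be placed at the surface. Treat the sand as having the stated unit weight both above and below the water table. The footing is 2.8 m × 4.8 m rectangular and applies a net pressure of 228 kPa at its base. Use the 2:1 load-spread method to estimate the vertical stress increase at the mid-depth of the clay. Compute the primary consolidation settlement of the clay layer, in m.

S_c ≈ 0.228 m

Mid-depth of clay below the ground surface: z = 1.1 + 3.6/2 = 2.9 m.
Total vertical stress at mid-clay: σ_v = 18.9×1.1 + 16.2×1.8 = 49.95 kPa.
Pore pressure: u = 9.81×(2.9 − 0) = 28.449 kPa.
Initial effective stress: σ'_0 = σ_v − u = 49.95 − 28.449 = 21.501 kPa.
Stress increase at mid-clay by the 2:1 spreading method:
Δσ = qBL/((B+z)(L+z)) = 228×2.8×4.8/((2.8+2.9)(4.8+2.9)) = 69.818 kPa
Final effective stress: σ'_f = 21.501 + 69.818 = 91.319 kPa.
σ'_f = 91.319 > σ'_p = 45.8 kPa, so the stress path crosses the preconsolidation pressure — recompression up to σ'_p, then virgin compression beyond:
S_c = H/(1+e₀)·[C_r·log₁₀(σ'_p/σ'_0) + C_c·log₁₀(σ'_f/σ'_p)]
    = 3.6/2.25 × [0.023×log₁₀(45.8/21.501) + 0.45×log₁₀(91.319/45.8)]
    = 1.6 × [0.0075534 + 0.13486] = 0.2279 m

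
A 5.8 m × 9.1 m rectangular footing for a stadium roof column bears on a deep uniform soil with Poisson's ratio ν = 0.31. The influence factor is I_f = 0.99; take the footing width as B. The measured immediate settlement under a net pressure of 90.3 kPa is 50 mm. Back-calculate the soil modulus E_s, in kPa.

E_s ≈ 9370 kPa

S_e = q·B·(1−ν²)/E_s · I_f  ⇒  E_s = q·B·(1−ν²)·I_f / S_e.
E_s = 90.3 × 5.8 × 0.9039 × 0.99 / 0.05 = 9373 kPa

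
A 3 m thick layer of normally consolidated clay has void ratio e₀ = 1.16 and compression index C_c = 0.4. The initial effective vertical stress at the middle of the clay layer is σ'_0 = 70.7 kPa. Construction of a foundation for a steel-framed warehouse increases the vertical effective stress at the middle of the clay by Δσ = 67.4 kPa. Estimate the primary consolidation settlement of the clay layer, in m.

Final effective stress: σ'_f = σ'_0 + Δσ = 70.7 + 67.4 = 138.1 kPa.
Normally consolidated clay, so the full stress increment lies on the virgin compression line:
S_c = C_c·H/(1+e₀)·log₁₀(σ'_f/σ'_0) = 0.4×3/(1+1.16)×log₁₀(138.1/70.7)
    = 0.55556 × 0.29077 = 0.1615 m

S_c ≈ 0.162 m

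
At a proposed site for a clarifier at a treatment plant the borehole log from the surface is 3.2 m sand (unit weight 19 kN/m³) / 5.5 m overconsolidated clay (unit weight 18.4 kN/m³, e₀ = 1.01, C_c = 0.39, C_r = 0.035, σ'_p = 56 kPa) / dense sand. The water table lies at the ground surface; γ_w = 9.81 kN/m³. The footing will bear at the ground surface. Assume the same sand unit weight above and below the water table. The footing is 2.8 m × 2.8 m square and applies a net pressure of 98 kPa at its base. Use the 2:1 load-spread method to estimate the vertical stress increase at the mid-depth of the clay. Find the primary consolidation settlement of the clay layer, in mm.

S_c ≈ 57.3 mm

Mid-depth of clay below the ground surface: z = 3.2 + 5.5/2 = 5.95 m.
Total vertical stress at mid-clay: σ_v = 19×3.2 + 18.4×2.75 = 111.4 kPa.
Pore pressure: u = 9.81×(5.95 − 0) = 58.37 kPa.
Initial effective stress: σ'_0 = σ_v − u = 111.4 − 58.37 = 53.03 kPa.
Stress increase at mid-clay by the 2:1 spreading method:
Δσ = qBL/((B+z)(L+z)) = 98×2.8×2.8/((2.8+5.95)(2.8+5.95)) = 10.035 kPa
Final effective stress: σ'_f = 53.03 + 10.035 = 63.065 kPa.
σ'_f = 63.065 > σ'_p = 56 kPa, so the stress path crosses the preconsolidation pressure — recompression up to σ'_p, then virgin compression beyond:
S_c = H/(1+e₀)·[C_r·log₁₀(σ'_p/σ'_0) + C_c·log₁₀(σ'_f/σ'_p)]
    = 5.5/2.01 × [0.035×log₁₀(56/53.03) + 0.39×log₁₀(63.065/56)]
    = 2.7363 × [0.00082832 + 0.020124] = 0.05733 m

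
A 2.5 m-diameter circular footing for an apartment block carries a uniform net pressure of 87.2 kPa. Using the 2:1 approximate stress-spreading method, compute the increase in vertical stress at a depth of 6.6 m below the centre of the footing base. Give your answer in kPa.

By the 2:1 method the load spreads at 1 horizontal : 2 vertical, so at depth z the loaded area has grown by z in each plan dimension:
Δσ ≈ qD²/(D+z)² = 87.2×2.5²/(2.5+6.6)² = 6.5813 kPa

Δσ_z ≈ 6.58 kPa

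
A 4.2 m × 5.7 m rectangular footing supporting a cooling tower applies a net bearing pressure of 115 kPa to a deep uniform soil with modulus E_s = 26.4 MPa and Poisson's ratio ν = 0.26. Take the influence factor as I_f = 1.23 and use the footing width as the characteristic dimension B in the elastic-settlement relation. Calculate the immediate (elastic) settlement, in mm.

Immediate (elastic) settlement: S_e = q·B·(1−ν²)/E_s · I_f.
E_s = 26.4 MPa = 26400 kPa.
S_e = 115 × 4.2 × (1 − 0.26²) / 26400 × 1.23
    = 115 × 4.2 × 0.9324 / 26400 × 1.23
    = 0.02098 m = 20.98 mm

S_e ≈ 21 mm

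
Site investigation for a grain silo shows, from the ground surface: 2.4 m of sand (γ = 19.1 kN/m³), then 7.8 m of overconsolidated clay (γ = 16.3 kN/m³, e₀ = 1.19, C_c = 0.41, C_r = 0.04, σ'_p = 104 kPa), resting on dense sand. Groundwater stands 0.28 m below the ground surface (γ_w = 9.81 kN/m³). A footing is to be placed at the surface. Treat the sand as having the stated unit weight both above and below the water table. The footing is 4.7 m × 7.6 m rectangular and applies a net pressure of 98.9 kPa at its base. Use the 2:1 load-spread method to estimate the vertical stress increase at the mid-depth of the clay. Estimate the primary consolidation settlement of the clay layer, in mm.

S_c ≈ 23.4 mm

Mid-depth of clay below the ground surface: z = 2.4 + 7.8/2 = 6.3 m.
Total vertical stress at mid-clay: σ_v = 19.1×2.4 + 16.3×3.9 = 109.41 kPa.
Pore pressure: u = 9.81×(6.3 − 0.28) = 59.056 kPa.
Initial effective stress: σ'_0 = σ_v − u = 109.41 − 59.056 = 50.354 kPa.
Stress increase at mid-clay by the 2:1 spreading method:
Δσ = qBL/((B+z)(L+z)) = 98.9×4.7×7.6/((4.7+6.3)(7.6+6.3)) = 23.105 kPa
Final effective stress: σ'_f = 50.354 + 23.105 = 73.459 kPa.
σ'_f = 73.459 ≤ σ'_p = 104 kPa, so the clay remains overconsolidated and only the recompression index applies:
S_c = C_r·H/(1+e₀)·log₁₀(σ'_f/σ'_0) = 0.04×7.8/2.19×log₁₀(73.459/50.354)
    = 0.14246 × 0.16401 = 0.02337 m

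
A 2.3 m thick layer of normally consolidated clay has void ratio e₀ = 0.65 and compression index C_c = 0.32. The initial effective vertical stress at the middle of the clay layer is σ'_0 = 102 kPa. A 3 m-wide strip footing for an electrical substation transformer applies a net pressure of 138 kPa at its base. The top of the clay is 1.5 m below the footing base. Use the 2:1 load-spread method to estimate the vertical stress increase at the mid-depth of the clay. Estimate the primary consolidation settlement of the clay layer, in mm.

S_c ≈ 105 mm

Mid-depth of clay below the footing base: z = 1.5 + 2.3/2 = 2.65 m.
Stress increase at mid-clay by the 2:1 spreading method:
Δσ = qB/(B+z) = 138×3/(3+2.65) = 73.274 kPa
Final effective stress: σ'_f = σ'_0 + Δσ = 102 + 73.274 = 175.27 kPa.
Normally consolidated clay, so the full stress increment lies on the virgin compression line:
S_c = C_c·H/(1+e₀)·log₁₀(σ'_f/σ'_0) = 0.32×2.3/(1+0.65)×log₁₀(175.27/102)
    = 0.44606 × 0.23511 = 0.1049 m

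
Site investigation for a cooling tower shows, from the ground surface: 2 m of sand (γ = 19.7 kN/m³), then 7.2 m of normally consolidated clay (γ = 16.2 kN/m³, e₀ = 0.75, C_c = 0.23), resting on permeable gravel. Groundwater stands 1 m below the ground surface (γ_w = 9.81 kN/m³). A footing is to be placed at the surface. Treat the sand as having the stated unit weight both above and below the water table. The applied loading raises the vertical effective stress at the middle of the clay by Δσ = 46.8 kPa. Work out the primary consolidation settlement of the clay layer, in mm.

S_c ≈ 262 mm

Mid-depth of clay below the ground surface: z = 2 + 7.2/2 = 5.6 m.
Total vertical stress at mid-clay: σ_v = 19.7×2 + 16.2×3.6 = 97.72 kPa.
Pore pressure: u = 9.81×(5.6 − 1) = 45.126 kPa.
Initial effective stress: σ'_0 = σ_v − u = 97.72 − 45.126 = 52.594 kPa.
Final effective stress: σ'_f = σ'_0 + Δσ = 52.594 + 46.8 = 99.394 kPa.
Normally consolidated clay, so the full stress increment lies on the virgin compression line:
S_c = C_c·H/(1+e₀)·log₁₀(σ'_f/σ'_0) = 0.23×7.2/(1+0.75)×log₁₀(99.394/52.594)
    = 0.94629 × 0.27642 = 0.2616 m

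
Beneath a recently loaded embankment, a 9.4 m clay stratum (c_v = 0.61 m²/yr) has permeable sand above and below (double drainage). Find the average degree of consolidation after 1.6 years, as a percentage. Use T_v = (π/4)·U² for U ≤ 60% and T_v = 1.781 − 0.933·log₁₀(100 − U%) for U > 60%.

U ≈ 23.7 %

Drainage path length: H_d = H/2 = 4.7 m (double drainage).
T_v = c_v·t/H_d² = 0.61×1.6/4.7² = 0.044183.
T_v = 0.044183 corresponds to the U ≤ 60% branch:
U = √(4T_v/π) = 0.2372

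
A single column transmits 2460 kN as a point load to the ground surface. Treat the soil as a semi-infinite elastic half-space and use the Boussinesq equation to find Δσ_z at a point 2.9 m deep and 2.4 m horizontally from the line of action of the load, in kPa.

Boussinesq vertical stress below a point load on an elastic half-space:
Δσ_z = 3P/(2πz²) · [1 + (r/z)²]^(−5/2)
r/z = 2.4/2.9 = 0.82759; [1+(r/z)²]^(−5/2) = 0.27137.
Δσ_z = 3×2460/(2π×2.9²) × 0.27137 = 139.66 × 0.27137 = 37.9 kPa

Δσ_z ≈ 37.9 kPa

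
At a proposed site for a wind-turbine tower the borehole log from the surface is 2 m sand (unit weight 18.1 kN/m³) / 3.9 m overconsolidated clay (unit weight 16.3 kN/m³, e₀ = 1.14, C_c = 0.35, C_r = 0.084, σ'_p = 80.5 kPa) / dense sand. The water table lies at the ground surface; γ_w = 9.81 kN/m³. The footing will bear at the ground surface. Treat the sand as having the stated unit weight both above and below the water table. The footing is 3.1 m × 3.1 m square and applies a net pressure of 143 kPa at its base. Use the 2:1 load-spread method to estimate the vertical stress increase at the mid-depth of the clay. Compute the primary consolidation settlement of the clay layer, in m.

S_c ≈ 0.0443 m

Mid-depth of clay below the ground surface: z = 2 + 3.9/2 = 3.95 m.
Total vertical stress at mid-clay: σ_v = 18.1×2 + 16.3×1.95 = 67.985 kPa.
Pore pressure: u = 9.81×(3.95 − 0) = 38.75 kPa.
Initial effective stress: σ'_0 = σ_v − u = 67.985 − 38.75 = 29.235 kPa.
Stress increase at mid-clay by the 2:1 spreading method:
Δσ = qBL/((B+z)(L+z)) = 143×3.1×3.1/((3.1+3.95)(3.1+3.95)) = 27.649 kPa
Final effective stress: σ'_f = 29.235 + 27.649 = 56.884 kPa.
σ'_f = 56.884 ≤ σ'_p = 80.5 kPa, so the clay remains overconsolidated and only the recompression index applies:
S_c = C_r·H/(1+e₀)·log₁₀(σ'_f/σ'_0) = 0.084×3.9/2.14×log₁₀(56.884/29.235)
    = 0.15308 × 0.28909 = 0.04425 m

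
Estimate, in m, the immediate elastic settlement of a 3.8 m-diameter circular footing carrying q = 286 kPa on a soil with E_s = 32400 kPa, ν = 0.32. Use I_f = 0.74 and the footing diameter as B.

Immediate (elastic) settlement: S_e = q·B·(1−ν²)/E_s · I_f.
S_e = 286 × 3.8 × (1 − 0.32²) / 32400 × 0.74
    = 286 × 3.8 × 0.8976 / 32400 × 0.74
    = 0.02228 m

S_e ≈ 0.0223 m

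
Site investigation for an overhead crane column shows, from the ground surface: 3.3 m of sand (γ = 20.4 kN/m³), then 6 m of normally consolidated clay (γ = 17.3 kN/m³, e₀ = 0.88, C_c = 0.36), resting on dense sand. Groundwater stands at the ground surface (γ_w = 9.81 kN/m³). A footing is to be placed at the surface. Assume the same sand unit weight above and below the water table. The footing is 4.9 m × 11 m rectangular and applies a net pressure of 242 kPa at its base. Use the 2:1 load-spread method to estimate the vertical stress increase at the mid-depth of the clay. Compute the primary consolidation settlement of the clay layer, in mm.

Mid-depth of clay below the ground surface: z = 3.3 + 6/2 = 6.3 m.
Total vertical stress at mid-clay: σ_v = 20.4×3.3 + 17.3×3 = 119.22 kPa.
Pore pressure: u = 9.81×(6.3 − 0) = 61.803 kPa.
Initial effective stress: σ'_0 = σ_v − u = 119.22 − 61.803 = 57.417 kPa.
Stress increase at mid-clay by the 2:1 spreading method:
Δσ = qBL/((B+z)(L+z)) = 242×4.9×11/((4.9+6.3)(11+6.3)) = 67.319 kPa
Final effective stress: σ'_f = σ'_0 + Δσ = 57.417 + 67.319 = 124.74 kPa.
Normally consolidated clay, so the full stress increment lies on the virgin compression line:
S_c = C_c·H/(1+e₀)·log₁₀(σ'_f/σ'_0) = 0.36×6/(1+0.88)×log₁₀(124.74/57.417)
    = 1.1489 × 0.33697 = 0.3871 m

S_c ≈ 387 mm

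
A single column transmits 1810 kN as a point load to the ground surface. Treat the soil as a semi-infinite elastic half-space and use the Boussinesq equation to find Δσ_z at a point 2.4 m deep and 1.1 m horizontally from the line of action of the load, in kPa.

Δσ_z ≈ 93.1 kPa

Boussinesq vertical stress below a point load on an elastic half-space:
Δσ_z = 3P/(2πz²) · [1 + (r/z)²]^(−5/2)
r/z = 1.1/2.4 = 0.45833; [1+(r/z)²]^(−5/2) = 0.62083.
Δσ_z = 3×1810/(2π×2.4²) × 0.62083 = 150.04 × 0.62083 = 93.15 kPa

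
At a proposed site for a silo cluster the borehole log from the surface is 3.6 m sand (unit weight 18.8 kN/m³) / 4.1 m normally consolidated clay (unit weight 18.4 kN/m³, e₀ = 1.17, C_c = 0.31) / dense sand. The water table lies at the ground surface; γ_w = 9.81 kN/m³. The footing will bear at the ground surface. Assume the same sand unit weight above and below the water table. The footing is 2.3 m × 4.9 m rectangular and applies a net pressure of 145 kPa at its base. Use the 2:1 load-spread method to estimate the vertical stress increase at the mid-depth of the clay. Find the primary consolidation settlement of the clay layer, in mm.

S_c ≈ 83.7 mm

Mid-depth of clay below the ground surface: z = 3.6 + 4.1/2 = 5.65 m.
Total vertical stress at mid-clay: σ_v = 18.8×3.6 + 18.4×2.05 = 105.4 kPa.
Pore pressure: u = 9.81×(5.65 − 0) = 55.427 kPa.
Initial effective stress: σ'_0 = σ_v − u = 105.4 − 55.427 = 49.973 kPa.
Stress increase at mid-clay by the 2:1 spreading method:
Δσ = qBL/((B+z)(L+z)) = 145×2.3×4.9/((2.3+5.65)(4.9+5.65)) = 19.484 kPa
Final effective stress: σ'_f = σ'_0 + Δσ = 49.973 + 19.484 = 69.457 kPa.
Normally consolidated clay, so the full stress increment lies on the virgin compression line:
S_c = C_c·H/(1+e₀)·log₁₀(σ'_f/σ'_0) = 0.31×4.1/(1+1.17)×log₁₀(69.457/49.973)
    = 0.58571 × 0.14298 = 0.08374 m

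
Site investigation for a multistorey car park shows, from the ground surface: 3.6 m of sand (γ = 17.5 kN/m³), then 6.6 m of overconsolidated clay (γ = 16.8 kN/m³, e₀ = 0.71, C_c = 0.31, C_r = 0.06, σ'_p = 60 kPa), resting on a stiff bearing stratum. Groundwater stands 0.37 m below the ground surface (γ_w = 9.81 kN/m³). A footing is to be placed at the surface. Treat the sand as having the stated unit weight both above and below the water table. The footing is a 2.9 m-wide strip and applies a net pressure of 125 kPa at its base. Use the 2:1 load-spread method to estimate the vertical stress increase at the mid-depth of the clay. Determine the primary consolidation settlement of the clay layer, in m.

S_c ≈ 0.228 m

Mid-depth of clay below the ground surface: z = 3.6 + 6.6/2 = 6.9 m.
Total vertical stress at mid-clay: σ_v = 17.5×3.6 + 16.8×3.3 = 118.44 kPa.
Pore pressure: u = 9.81×(6.9 − 0.37) = 64.059 kPa.
Initial effective stress: σ'_0 = σ_v − u = 118.44 − 64.059 = 54.381 kPa.
Stress increase at mid-clay by the 2:1 spreading method:
Δσ = qB/(B+z) = 125×2.9/(2.9+6.9) = 36.99 kPa
Final effective stress: σ'_f = 54.381 + 36.99 = 91.371 kPa.
σ'_f = 91.371 > σ'_p = 60 kPa, so the stress path crosses the preconsolidation pressure — recompression up to σ'_p, then virgin compression beyond:
S_c = H/(1+e₀)·[C_r·log₁₀(σ'_p/σ'_0) + C_c·log₁₀(σ'_f/σ'_p)]
    = 6.6/1.71 × [0.06×log₁₀(60/54.381) + 0.31×log₁₀(91.371/60)]
    = 3.8596 × [0.0025622 + 0.056624] = 0.2284 m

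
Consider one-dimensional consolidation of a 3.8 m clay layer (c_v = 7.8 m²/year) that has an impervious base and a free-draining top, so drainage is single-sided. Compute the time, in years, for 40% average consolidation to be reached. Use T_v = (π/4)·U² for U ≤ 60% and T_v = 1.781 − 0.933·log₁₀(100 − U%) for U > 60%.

Drainage path length: H_d = H = 3.8 m (single drainage).
U ≤ 60%: T_v = (π/4)·U² = (π/4)×0.4² = 0.12566.
t = T_v·H_d²/c_v = 0.12566×3.8²/7.8 = 0.2326 years.

t ≈ 0.233 years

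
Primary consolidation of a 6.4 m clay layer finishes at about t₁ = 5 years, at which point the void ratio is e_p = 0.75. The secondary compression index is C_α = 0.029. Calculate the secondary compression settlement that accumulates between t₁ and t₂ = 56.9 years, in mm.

S_s ≈ 112 mm

Secondary compression: S_s = C_α·H/(1+e_p)·log₁₀(t₂/t₁)
S_s = 0.029×6.4/(1+0.75)×log₁₀(56.9/5)
    = 0.1061 × 1.056 = 0.112 m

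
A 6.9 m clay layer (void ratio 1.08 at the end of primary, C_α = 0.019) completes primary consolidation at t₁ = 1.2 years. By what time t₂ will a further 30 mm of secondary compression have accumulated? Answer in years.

t₂ ≈ 3.59 years

S_s = C_α·H/(1+e_p)·log₁₀(t₂/t₁) ⇒ log₁₀(t₂/t₁) = S_s·(1+e_p)/(C_α·H).
log₁₀(t₂/t₁) = 0.03 × (1+1.08) / (0.019×6.9) = 0.476
t₂ = t₁ × 10^0.476 = 1.2 × 2.992 = 3.59 years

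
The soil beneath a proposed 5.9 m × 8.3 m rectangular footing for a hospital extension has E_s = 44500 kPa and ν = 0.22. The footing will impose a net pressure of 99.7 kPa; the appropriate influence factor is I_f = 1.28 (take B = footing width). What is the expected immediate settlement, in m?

S_e ≈ 0.0161 m

Immediate (elastic) settlement: S_e = q·B·(1−ν²)/E_s · I_f.
S_e = 99.7 × 5.9 × (1 − 0.22²) / 44500 × 1.28
    = 99.7 × 5.9 × 0.9516 / 44500 × 1.28
    = 0.0161 m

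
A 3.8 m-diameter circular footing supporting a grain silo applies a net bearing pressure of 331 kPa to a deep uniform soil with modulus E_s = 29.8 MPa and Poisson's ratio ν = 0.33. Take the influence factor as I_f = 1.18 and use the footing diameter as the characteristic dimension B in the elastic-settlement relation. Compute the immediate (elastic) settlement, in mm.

Immediate (elastic) settlement: S_e = q·B·(1−ν²)/E_s · I_f.
E_s = 29.8 MPa = 29800 kPa.
S_e = 331 × 3.8 × (1 − 0.33²) / 29800 × 1.18
    = 331 × 3.8 × 0.8911 / 29800 × 1.18
    = 0.04438 m = 44.38 mm

S_e ≈ 44.4 mm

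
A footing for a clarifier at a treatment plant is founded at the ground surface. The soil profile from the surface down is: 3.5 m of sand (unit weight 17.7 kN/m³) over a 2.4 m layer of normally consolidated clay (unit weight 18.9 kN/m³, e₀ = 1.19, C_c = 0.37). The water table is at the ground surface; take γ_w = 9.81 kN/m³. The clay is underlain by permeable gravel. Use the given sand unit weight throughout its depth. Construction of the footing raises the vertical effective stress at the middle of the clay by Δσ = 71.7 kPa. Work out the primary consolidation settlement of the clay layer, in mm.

S_c ≈ 185 mm

Mid-depth of clay below the ground surface: z = 3.5 + 2.4/2 = 4.7 m.
Total vertical stress at mid-clay: σ_v = 17.7×3.5 + 18.9×1.2 = 84.63 kPa.
Pore pressure: u = 9.81×(4.7 − 0) = 46.107 kPa.
Initial effective stress: σ'_0 = σ_v − u = 84.63 − 46.107 = 38.523 kPa.
Final effective stress: σ'_f = σ'_0 + Δσ = 38.523 + 71.7 = 110.22 kPa.
Normally consolidated clay, so the full stress increment lies on the virgin compression line:
S_c = C_c·H/(1+e₀)·log₁₀(σ'_f/σ'_0) = 0.37×2.4/(1+1.19)×log₁₀(110.22/38.523)
    = 0.40548 × 0.45654 = 0.1851 m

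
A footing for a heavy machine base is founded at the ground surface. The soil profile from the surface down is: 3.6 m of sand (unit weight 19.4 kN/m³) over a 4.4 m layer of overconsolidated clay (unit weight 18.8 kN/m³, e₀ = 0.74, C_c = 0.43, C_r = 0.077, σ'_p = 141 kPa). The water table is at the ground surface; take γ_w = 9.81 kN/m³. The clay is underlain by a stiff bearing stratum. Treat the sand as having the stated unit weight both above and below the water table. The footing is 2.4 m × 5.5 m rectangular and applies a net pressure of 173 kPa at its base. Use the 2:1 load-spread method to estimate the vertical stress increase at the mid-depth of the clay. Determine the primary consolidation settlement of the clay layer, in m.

Mid-depth of clay below the ground surface: z = 3.6 + 4.4/2 = 5.8 m.
Total vertical stress at mid-clay: σ_v = 19.4×3.6 + 18.8×2.2 = 111.2 kPa.
Pore pressure: u = 9.81×(5.8 − 0) = 56.898 kPa.
Initial effective stress: σ'_0 = σ_v − u = 111.2 − 56.898 = 54.302 kPa.
Stress increase at mid-clay by the 2:1 spreading method:
Δσ = qBL/((B+z)(L+z)) = 173×2.4×5.5/((2.4+5.8)(5.5+5.8)) = 24.645 kPa
Final effective stress: σ'_f = 54.302 + 24.645 = 78.947 kPa.
σ'_f = 78.947 ≤ σ'_p = 141 kPa, so the clay remains overconsolidated and only the recompression index applies:
S_c = C_r·H/(1+e₀)·log₁₀(σ'_f/σ'_0) = 0.077×4.4/1.74×log₁₀(78.947/54.302)
    = 0.19471 × 0.16252 = 0.03164 m

S_c ≈ 0.0316 m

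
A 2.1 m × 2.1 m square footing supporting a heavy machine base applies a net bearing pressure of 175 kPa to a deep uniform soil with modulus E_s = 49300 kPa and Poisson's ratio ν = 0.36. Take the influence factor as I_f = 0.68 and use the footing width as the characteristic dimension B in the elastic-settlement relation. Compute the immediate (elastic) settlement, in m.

S_e ≈ 0.00441 m

Immediate (elastic) settlement: S_e = q·B·(1−ν²)/E_s · I_f.
S_e = 175 × 2.1 × (1 − 0.36²) / 49300 × 0.68
    = 175 × 2.1 × 0.8704 / 49300 × 0.68
    = 0.004412 m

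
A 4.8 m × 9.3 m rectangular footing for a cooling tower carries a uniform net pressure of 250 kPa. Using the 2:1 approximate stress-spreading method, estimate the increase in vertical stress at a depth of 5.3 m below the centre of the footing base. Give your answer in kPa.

By the 2:1 method the load spreads at 1 horizontal : 2 vertical, so at depth z the loaded area has grown by z in each plan dimension:
Δσ = qBL/((B+z)(L+z)) = 250×4.8×9.3/((4.8+5.3)(9.3+5.3)) = 75.682 kPa

Δσ_z ≈ 75.7 kPa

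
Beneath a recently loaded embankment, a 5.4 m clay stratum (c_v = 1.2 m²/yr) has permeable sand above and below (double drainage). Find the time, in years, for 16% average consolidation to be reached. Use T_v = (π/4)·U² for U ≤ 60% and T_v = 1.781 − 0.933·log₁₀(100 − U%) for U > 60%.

t ≈ 0.122 years

Drainage path length: H_d = H/2 = 2.7 m (double drainage).
U ≤ 60%: T_v = (π/4)·U² = (π/4)×0.16² = 0.020106.
t = T_v·H_d²/c_v = 0.020106×2.7²/1.2 = 0.1221 years.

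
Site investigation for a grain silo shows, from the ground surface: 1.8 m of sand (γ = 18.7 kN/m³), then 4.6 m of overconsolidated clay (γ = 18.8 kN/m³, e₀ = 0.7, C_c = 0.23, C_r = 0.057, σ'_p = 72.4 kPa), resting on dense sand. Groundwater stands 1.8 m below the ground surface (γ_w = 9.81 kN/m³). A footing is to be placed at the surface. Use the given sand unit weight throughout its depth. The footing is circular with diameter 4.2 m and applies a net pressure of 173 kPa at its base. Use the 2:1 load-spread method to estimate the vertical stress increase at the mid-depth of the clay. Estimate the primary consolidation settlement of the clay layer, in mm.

S_c ≈ 103 mm

Mid-depth of clay below the ground surface: z = 1.8 + 4.6/2 = 4.1 m.
Total vertical stress at mid-clay: σ_v = 18.7×1.8 + 18.8×2.3 = 76.9 kPa.
Pore pressure: u = 9.81×(4.1 − 1.8) = 22.563 kPa.
Initial effective stress: σ'_0 = σ_v − u = 76.9 − 22.563 = 54.337 kPa.
Stress increase at mid-clay by the 2:1 spreading method:
Δσ ≈ qD²/(D+z)² = 173×4.2²/(4.2+4.1)² = 44.298 kPa
Final effective stress: σ'_f = 54.337 + 44.298 = 98.635 kPa.
σ'_f = 98.635 > σ'_p = 72.4 kPa, so the stress path crosses the preconsolidation pressure — recompression up to σ'_p, then virgin compression beyond:
S_c = H/(1+e₀)·[C_r·log₁₀(σ'_p/σ'_0) + C_c·log₁₀(σ'_f/σ'_p)]
    = 4.6/1.7 × [0.057×log₁₀(72.4/54.337) + 0.23×log₁₀(98.635/72.4)]
    = 2.7059 × [0.0071046 + 0.030887] = 0.1028 m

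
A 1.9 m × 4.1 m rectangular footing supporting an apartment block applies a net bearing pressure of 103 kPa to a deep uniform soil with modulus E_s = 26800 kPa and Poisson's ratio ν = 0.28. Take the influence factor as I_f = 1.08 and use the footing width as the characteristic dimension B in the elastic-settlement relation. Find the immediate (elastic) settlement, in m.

S_e ≈ 0.00727 m

Immediate (elastic) settlement: S_e = q·B·(1−ν²)/E_s · I_f.
S_e = 103 × 1.9 × (1 − 0.28²) / 26800 × 1.08
    = 103 × 1.9 × 0.9216 / 26800 × 1.08
    = 0.007268 m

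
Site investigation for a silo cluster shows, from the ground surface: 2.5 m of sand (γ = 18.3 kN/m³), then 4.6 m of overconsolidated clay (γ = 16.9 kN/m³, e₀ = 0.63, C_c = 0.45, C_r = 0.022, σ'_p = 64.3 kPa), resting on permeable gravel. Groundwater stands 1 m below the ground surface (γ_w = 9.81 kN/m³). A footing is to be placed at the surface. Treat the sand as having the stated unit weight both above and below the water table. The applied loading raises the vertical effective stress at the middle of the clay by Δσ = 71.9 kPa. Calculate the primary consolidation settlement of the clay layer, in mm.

S_c ≈ 349 mm

Mid-depth of clay below the ground surface: z = 2.5 + 4.6/2 = 4.8 m.
Total vertical stress at mid-clay: σ_v = 18.3×2.5 + 16.9×2.3 = 84.62 kPa.
Pore pressure: u = 9.81×(4.8 − 1) = 37.278 kPa.
Initial effective stress: σ'_0 = σ_v − u = 84.62 − 37.278 = 47.342 kPa.
Final effective stress: σ'_f = 47.342 + 71.9 = 119.24 kPa.
σ'_f = 119.24 > σ'_p = 64.3 kPa, so the stress path crosses the preconsolidation pressure — recompression up to σ'_p, then virgin compression beyond:
S_c = H/(1+e₀)·[C_r·log₁₀(σ'_p/σ'_0) + C_c·log₁₀(σ'_f/σ'_p)]
    = 4.6/1.63 × [0.022×log₁₀(64.3/47.342) + 0.45×log₁₀(119.24/64.3)]
    = 2.8221 × [0.0029252 + 0.12069] = 0.3489 m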